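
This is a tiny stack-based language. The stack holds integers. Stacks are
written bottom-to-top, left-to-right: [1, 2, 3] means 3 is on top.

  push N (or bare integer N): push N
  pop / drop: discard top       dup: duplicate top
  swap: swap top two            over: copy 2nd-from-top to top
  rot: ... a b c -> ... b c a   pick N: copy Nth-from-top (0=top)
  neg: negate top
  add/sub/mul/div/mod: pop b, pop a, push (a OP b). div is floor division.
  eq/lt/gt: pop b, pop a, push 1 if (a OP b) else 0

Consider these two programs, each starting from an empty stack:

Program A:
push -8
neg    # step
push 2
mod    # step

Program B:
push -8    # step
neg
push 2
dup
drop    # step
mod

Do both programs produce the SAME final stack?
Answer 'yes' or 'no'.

Program A trace:
  After 'push -8': [-8]
  After 'neg': [8]
  After 'push 2': [8, 2]
  After 'mod': [0]
Program A final stack: [0]

Program B trace:
  After 'push -8': [-8]
  After 'neg': [8]
  After 'push 2': [8, 2]
  After 'dup': [8, 2, 2]
  After 'drop': [8, 2]
  After 'mod': [0]
Program B final stack: [0]
Same: yes

Answer: yes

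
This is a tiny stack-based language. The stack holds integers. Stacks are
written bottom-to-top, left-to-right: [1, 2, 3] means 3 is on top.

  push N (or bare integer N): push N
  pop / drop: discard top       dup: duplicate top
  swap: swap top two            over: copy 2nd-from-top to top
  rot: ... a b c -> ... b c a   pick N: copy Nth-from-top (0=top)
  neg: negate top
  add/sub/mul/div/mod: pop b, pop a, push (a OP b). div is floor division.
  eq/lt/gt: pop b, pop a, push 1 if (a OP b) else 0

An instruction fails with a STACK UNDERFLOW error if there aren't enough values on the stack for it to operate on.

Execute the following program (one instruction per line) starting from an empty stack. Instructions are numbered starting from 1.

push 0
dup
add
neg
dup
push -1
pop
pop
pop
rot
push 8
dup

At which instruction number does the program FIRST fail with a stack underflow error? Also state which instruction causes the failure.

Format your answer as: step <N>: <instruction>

Step 1 ('push 0'): stack = [0], depth = 1
Step 2 ('dup'): stack = [0, 0], depth = 2
Step 3 ('add'): stack = [0], depth = 1
Step 4 ('neg'): stack = [0], depth = 1
Step 5 ('dup'): stack = [0, 0], depth = 2
Step 6 ('push -1'): stack = [0, 0, -1], depth = 3
Step 7 ('pop'): stack = [0, 0], depth = 2
Step 8 ('pop'): stack = [0], depth = 1
Step 9 ('pop'): stack = [], depth = 0
Step 10 ('rot'): needs 3 value(s) but depth is 0 — STACK UNDERFLOW

Answer: step 10: rot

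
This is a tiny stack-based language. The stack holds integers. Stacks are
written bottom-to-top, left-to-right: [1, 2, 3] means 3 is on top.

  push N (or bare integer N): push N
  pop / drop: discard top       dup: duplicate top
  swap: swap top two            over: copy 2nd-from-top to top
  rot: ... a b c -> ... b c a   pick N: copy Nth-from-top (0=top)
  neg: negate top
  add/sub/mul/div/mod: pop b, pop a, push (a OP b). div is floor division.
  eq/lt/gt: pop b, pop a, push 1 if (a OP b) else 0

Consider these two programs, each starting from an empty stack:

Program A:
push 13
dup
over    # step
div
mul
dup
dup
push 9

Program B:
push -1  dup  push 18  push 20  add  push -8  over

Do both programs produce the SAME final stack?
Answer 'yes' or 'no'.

Answer: no

Derivation:
Program A trace:
  After 'push 13': [13]
  After 'dup': [13, 13]
  After 'over': [13, 13, 13]
  After 'div': [13, 1]
  After 'mul': [13]
  After 'dup': [13, 13]
  After 'dup': [13, 13, 13]
  After 'push 9': [13, 13, 13, 9]
Program A final stack: [13, 13, 13, 9]

Program B trace:
  After 'push -1': [-1]
  After 'dup': [-1, -1]
  After 'push 18': [-1, -1, 18]
  After 'push 20': [-1, -1, 18, 20]
  After 'add': [-1, -1, 38]
  After 'push -8': [-1, -1, 38, -8]
  After 'over': [-1, -1, 38, -8, 38]
Program B final stack: [-1, -1, 38, -8, 38]
Same: no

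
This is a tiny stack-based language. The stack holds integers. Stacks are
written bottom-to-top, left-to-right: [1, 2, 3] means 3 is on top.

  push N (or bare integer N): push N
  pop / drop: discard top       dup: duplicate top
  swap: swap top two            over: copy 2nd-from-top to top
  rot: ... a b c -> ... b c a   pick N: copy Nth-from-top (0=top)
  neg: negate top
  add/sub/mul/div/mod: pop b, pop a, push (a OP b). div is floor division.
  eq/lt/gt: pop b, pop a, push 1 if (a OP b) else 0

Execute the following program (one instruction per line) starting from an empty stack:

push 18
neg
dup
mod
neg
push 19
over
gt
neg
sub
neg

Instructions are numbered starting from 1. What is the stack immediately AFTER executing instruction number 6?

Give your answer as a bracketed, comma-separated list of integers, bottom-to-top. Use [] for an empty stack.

Step 1 ('push 18'): [18]
Step 2 ('neg'): [-18]
Step 3 ('dup'): [-18, -18]
Step 4 ('mod'): [0]
Step 5 ('neg'): [0]
Step 6 ('push 19'): [0, 19]

Answer: [0, 19]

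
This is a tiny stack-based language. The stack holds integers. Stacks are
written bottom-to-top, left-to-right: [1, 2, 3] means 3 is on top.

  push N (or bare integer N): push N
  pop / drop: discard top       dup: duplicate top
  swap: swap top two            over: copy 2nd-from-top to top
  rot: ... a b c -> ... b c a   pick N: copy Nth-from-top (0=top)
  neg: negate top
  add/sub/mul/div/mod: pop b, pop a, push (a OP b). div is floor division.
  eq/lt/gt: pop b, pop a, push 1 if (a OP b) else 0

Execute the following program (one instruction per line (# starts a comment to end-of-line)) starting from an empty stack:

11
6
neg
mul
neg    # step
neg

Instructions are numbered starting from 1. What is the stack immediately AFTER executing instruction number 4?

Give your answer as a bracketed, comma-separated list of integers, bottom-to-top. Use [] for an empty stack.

Answer: [-66]

Derivation:
Step 1 ('11'): [11]
Step 2 ('6'): [11, 6]
Step 3 ('neg'): [11, -6]
Step 4 ('mul'): [-66]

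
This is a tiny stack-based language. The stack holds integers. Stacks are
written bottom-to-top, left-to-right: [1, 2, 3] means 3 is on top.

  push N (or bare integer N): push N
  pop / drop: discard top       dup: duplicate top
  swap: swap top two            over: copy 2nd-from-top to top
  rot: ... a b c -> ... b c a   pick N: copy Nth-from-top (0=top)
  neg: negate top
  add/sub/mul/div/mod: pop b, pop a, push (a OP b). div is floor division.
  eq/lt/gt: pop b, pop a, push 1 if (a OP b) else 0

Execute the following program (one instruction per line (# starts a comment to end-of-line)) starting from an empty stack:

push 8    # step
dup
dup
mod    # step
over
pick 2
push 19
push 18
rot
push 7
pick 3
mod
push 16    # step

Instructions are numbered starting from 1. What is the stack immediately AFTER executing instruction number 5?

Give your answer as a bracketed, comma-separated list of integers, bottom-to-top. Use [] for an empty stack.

Step 1 ('push 8'): [8]
Step 2 ('dup'): [8, 8]
Step 3 ('dup'): [8, 8, 8]
Step 4 ('mod'): [8, 0]
Step 5 ('over'): [8, 0, 8]

Answer: [8, 0, 8]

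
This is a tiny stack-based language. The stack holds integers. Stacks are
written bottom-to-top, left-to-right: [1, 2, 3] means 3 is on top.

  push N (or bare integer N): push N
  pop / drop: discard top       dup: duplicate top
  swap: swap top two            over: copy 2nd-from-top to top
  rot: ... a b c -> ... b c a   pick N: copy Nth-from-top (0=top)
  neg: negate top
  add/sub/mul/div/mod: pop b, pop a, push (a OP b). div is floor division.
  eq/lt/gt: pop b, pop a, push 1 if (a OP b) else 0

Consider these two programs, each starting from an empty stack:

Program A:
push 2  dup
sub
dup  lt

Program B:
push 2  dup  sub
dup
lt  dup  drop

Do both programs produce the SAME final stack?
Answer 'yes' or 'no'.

Answer: yes

Derivation:
Program A trace:
  After 'push 2': [2]
  After 'dup': [2, 2]
  After 'sub': [0]
  After 'dup': [0, 0]
  After 'lt': [0]
Program A final stack: [0]

Program B trace:
  After 'push 2': [2]
  After 'dup': [2, 2]
  After 'sub': [0]
  After 'dup': [0, 0]
  After 'lt': [0]
  After 'dup': [0, 0]
  After 'drop': [0]
Program B final stack: [0]
Same: yes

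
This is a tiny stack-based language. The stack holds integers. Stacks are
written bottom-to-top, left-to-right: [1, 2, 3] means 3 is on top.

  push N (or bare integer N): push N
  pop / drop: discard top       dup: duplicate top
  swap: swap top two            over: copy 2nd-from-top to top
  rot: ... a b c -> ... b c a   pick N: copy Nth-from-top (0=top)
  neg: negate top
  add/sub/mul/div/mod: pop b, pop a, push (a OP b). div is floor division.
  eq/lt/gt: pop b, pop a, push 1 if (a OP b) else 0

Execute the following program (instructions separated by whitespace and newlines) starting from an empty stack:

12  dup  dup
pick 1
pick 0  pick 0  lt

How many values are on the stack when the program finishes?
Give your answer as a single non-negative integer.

After 'push 12': stack = [12] (depth 1)
After 'dup': stack = [12, 12] (depth 2)
After 'dup': stack = [12, 12, 12] (depth 3)
After 'pick 1': stack = [12, 12, 12, 12] (depth 4)
After 'pick 0': stack = [12, 12, 12, 12, 12] (depth 5)
After 'pick 0': stack = [12, 12, 12, 12, 12, 12] (depth 6)
After 'lt': stack = [12, 12, 12, 12, 0] (depth 5)

Answer: 5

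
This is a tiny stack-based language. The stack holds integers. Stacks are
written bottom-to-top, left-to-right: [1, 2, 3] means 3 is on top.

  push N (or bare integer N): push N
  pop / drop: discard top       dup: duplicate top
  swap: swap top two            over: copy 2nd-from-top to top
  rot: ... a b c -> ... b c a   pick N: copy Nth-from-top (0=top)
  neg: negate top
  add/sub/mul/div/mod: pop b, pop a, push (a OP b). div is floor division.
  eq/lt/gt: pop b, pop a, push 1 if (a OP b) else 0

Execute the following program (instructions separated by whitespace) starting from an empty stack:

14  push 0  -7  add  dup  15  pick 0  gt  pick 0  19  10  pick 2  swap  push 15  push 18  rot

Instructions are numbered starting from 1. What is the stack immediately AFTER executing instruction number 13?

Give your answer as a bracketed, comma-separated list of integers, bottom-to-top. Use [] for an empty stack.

Step 1 ('14'): [14]
Step 2 ('push 0'): [14, 0]
Step 3 ('-7'): [14, 0, -7]
Step 4 ('add'): [14, -7]
Step 5 ('dup'): [14, -7, -7]
Step 6 ('15'): [14, -7, -7, 15]
Step 7 ('pick 0'): [14, -7, -7, 15, 15]
Step 8 ('gt'): [14, -7, -7, 0]
Step 9 ('pick 0'): [14, -7, -7, 0, 0]
Step 10 ('19'): [14, -7, -7, 0, 0, 19]
Step 11 ('10'): [14, -7, -7, 0, 0, 19, 10]
Step 12 ('pick 2'): [14, -7, -7, 0, 0, 19, 10, 0]
Step 13 ('swap'): [14, -7, -7, 0, 0, 19, 0, 10]

Answer: [14, -7, -7, 0, 0, 19, 0, 10]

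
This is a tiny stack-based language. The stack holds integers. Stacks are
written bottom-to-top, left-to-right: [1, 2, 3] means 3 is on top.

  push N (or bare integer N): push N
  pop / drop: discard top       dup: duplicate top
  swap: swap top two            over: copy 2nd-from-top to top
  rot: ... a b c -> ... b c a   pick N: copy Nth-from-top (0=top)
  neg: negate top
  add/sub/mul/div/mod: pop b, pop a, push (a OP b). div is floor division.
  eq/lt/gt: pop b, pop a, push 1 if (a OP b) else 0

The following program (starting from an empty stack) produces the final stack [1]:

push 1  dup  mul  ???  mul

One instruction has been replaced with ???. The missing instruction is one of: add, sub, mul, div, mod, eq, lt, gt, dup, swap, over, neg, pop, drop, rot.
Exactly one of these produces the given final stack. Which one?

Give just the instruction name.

Answer: dup

Derivation:
Stack before ???: [1]
Stack after ???:  [1, 1]
The instruction that transforms [1] -> [1, 1] is: dup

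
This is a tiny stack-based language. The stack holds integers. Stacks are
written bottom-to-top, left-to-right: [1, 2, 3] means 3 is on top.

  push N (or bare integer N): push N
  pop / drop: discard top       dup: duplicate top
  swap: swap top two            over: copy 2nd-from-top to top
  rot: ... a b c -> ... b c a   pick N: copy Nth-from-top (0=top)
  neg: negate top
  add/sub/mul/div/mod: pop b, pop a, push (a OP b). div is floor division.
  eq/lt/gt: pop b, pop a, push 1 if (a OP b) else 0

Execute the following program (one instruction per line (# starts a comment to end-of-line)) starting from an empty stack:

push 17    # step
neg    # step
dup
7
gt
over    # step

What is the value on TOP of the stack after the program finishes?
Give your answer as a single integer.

Answer: -17

Derivation:
After 'push 17': [17]
After 'neg': [-17]
After 'dup': [-17, -17]
After 'push 7': [-17, -17, 7]
After 'gt': [-17, 0]
After 'over': [-17, 0, -17]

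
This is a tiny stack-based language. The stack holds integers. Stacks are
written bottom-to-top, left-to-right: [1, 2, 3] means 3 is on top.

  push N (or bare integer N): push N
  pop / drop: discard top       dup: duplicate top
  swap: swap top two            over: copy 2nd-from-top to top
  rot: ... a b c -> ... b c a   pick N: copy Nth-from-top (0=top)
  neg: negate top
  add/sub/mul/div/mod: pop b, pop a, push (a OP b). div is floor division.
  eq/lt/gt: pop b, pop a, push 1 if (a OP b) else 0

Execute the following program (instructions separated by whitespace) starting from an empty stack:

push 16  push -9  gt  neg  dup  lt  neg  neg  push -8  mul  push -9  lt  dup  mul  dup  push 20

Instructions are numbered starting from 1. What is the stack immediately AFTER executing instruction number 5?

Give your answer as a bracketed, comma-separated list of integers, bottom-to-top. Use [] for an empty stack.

Step 1 ('push 16'): [16]
Step 2 ('push -9'): [16, -9]
Step 3 ('gt'): [1]
Step 4 ('neg'): [-1]
Step 5 ('dup'): [-1, -1]

Answer: [-1, -1]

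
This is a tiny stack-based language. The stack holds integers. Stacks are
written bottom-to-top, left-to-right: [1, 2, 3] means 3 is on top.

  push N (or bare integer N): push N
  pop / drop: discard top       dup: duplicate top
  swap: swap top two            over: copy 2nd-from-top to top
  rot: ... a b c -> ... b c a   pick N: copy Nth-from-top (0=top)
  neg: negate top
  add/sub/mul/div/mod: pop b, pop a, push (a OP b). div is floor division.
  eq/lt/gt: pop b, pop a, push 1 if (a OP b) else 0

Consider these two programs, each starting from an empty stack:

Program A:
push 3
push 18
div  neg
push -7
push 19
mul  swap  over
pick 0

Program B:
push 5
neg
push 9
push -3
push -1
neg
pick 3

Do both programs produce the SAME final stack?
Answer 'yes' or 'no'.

Answer: no

Derivation:
Program A trace:
  After 'push 3': [3]
  After 'push 18': [3, 18]
  After 'div': [0]
  After 'neg': [0]
  After 'push -7': [0, -7]
  After 'push 19': [0, -7, 19]
  After 'mul': [0, -133]
  After 'swap': [-133, 0]
  After 'over': [-133, 0, -133]
  After 'pick 0': [-133, 0, -133, -133]
Program A final stack: [-133, 0, -133, -133]

Program B trace:
  After 'push 5': [5]
  After 'neg': [-5]
  After 'push 9': [-5, 9]
  After 'push -3': [-5, 9, -3]
  After 'push -1': [-5, 9, -3, -1]
  After 'neg': [-5, 9, -3, 1]
  After 'pick 3': [-5, 9, -3, 1, -5]
Program B final stack: [-5, 9, -3, 1, -5]
Same: no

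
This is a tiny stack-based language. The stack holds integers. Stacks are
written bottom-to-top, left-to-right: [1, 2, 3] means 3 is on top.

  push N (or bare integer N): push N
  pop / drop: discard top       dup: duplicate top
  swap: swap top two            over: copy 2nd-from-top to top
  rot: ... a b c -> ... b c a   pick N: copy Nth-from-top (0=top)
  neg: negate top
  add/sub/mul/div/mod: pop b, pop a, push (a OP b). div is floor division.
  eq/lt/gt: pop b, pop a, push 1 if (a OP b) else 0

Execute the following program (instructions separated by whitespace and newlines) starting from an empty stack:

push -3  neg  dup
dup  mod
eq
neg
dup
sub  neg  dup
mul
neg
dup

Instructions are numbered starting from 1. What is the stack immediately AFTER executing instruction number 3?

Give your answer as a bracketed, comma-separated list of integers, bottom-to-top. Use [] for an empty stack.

Answer: [3, 3]

Derivation:
Step 1 ('push -3'): [-3]
Step 2 ('neg'): [3]
Step 3 ('dup'): [3, 3]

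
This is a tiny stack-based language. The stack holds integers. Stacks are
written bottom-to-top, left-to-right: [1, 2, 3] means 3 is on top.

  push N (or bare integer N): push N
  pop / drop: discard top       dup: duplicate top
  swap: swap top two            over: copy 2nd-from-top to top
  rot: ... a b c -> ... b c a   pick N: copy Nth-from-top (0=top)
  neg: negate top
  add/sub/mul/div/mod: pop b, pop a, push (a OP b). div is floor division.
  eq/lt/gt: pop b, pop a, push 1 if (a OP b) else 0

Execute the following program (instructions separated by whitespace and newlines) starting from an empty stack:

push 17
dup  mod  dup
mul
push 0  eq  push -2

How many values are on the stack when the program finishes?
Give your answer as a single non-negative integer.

After 'push 17': stack = [17] (depth 1)
After 'dup': stack = [17, 17] (depth 2)
After 'mod': stack = [0] (depth 1)
After 'dup': stack = [0, 0] (depth 2)
After 'mul': stack = [0] (depth 1)
After 'push 0': stack = [0, 0] (depth 2)
After 'eq': stack = [1] (depth 1)
After 'push -2': stack = [1, -2] (depth 2)

Answer: 2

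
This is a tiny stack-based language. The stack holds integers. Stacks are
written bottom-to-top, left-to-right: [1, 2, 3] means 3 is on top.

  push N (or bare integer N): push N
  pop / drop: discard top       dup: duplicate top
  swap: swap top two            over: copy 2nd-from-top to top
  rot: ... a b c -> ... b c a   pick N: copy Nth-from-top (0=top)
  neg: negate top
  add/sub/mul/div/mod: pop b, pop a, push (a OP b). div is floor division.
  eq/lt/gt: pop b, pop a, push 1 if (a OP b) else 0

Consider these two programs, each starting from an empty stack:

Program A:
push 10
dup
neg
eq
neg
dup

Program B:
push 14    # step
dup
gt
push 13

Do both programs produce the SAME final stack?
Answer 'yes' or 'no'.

Program A trace:
  After 'push 10': [10]
  After 'dup': [10, 10]
  After 'neg': [10, -10]
  After 'eq': [0]
  After 'neg': [0]
  After 'dup': [0, 0]
Program A final stack: [0, 0]

Program B trace:
  After 'push 14': [14]
  After 'dup': [14, 14]
  After 'gt': [0]
  After 'push 13': [0, 13]
Program B final stack: [0, 13]
Same: no

Answer: no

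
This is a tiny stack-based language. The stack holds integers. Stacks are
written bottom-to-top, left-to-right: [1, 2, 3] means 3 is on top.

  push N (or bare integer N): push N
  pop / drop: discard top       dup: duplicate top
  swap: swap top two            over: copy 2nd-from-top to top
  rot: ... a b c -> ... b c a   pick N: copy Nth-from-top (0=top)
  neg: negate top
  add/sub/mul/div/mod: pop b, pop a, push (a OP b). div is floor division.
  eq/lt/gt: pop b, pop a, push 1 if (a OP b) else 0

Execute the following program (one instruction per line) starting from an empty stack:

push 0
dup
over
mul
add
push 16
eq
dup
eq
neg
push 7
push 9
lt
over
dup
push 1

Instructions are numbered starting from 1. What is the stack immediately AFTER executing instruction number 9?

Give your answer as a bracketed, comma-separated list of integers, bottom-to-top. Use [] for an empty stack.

Step 1 ('push 0'): [0]
Step 2 ('dup'): [0, 0]
Step 3 ('over'): [0, 0, 0]
Step 4 ('mul'): [0, 0]
Step 5 ('add'): [0]
Step 6 ('push 16'): [0, 16]
Step 7 ('eq'): [0]
Step 8 ('dup'): [0, 0]
Step 9 ('eq'): [1]

Answer: [1]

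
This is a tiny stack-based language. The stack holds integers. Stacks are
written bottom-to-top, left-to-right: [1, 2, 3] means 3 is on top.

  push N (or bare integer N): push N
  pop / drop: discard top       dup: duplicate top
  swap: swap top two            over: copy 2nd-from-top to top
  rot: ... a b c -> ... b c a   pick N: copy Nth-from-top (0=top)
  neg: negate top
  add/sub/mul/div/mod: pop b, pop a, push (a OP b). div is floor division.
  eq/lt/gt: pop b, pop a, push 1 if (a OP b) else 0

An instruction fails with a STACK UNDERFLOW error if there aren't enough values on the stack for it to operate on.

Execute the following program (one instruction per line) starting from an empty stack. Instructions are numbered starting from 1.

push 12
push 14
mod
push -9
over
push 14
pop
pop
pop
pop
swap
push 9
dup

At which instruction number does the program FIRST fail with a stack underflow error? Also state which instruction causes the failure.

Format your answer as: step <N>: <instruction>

Answer: step 11: swap

Derivation:
Step 1 ('push 12'): stack = [12], depth = 1
Step 2 ('push 14'): stack = [12, 14], depth = 2
Step 3 ('mod'): stack = [12], depth = 1
Step 4 ('push -9'): stack = [12, -9], depth = 2
Step 5 ('over'): stack = [12, -9, 12], depth = 3
Step 6 ('push 14'): stack = [12, -9, 12, 14], depth = 4
Step 7 ('pop'): stack = [12, -9, 12], depth = 3
Step 8 ('pop'): stack = [12, -9], depth = 2
Step 9 ('pop'): stack = [12], depth = 1
Step 10 ('pop'): stack = [], depth = 0
Step 11 ('swap'): needs 2 value(s) but depth is 0 — STACK UNDERFLOW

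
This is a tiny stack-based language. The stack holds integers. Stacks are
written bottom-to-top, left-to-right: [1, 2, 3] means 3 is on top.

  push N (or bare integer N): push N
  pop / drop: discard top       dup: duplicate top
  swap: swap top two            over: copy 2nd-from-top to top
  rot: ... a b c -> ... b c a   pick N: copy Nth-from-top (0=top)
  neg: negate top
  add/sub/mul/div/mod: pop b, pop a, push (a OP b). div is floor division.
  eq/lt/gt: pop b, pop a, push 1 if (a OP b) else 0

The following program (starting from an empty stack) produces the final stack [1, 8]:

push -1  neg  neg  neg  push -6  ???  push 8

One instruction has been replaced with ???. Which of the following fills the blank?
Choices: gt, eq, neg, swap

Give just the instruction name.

Answer: gt

Derivation:
Stack before ???: [1, -6]
Stack after ???:  [1]
Checking each choice:
  gt: MATCH
  eq: produces [0, 8]
  neg: produces [1, 6, 8]
  swap: produces [-6, 1, 8]


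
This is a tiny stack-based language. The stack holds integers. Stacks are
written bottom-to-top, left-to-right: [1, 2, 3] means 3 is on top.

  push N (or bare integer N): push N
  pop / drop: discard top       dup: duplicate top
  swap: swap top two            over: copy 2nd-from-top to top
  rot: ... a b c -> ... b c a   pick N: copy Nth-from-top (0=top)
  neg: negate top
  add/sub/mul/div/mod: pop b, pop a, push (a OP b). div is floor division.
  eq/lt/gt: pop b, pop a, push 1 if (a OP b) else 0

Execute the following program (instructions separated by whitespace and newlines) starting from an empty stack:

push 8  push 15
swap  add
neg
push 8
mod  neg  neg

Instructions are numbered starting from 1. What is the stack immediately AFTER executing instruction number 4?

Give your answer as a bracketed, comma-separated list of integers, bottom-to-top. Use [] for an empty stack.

Step 1 ('push 8'): [8]
Step 2 ('push 15'): [8, 15]
Step 3 ('swap'): [15, 8]
Step 4 ('add'): [23]

Answer: [23]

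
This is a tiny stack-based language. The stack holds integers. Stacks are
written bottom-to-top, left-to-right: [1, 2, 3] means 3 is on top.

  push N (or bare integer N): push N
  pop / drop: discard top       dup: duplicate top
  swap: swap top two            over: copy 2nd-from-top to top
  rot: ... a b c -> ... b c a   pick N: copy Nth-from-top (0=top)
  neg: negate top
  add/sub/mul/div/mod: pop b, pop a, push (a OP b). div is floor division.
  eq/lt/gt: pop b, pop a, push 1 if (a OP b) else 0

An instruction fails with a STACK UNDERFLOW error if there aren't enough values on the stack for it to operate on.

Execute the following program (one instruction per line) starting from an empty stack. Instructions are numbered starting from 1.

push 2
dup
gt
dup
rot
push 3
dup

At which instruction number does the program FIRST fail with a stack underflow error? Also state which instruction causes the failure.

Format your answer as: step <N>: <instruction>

Step 1 ('push 2'): stack = [2], depth = 1
Step 2 ('dup'): stack = [2, 2], depth = 2
Step 3 ('gt'): stack = [0], depth = 1
Step 4 ('dup'): stack = [0, 0], depth = 2
Step 5 ('rot'): needs 3 value(s) but depth is 2 — STACK UNDERFLOW

Answer: step 5: rot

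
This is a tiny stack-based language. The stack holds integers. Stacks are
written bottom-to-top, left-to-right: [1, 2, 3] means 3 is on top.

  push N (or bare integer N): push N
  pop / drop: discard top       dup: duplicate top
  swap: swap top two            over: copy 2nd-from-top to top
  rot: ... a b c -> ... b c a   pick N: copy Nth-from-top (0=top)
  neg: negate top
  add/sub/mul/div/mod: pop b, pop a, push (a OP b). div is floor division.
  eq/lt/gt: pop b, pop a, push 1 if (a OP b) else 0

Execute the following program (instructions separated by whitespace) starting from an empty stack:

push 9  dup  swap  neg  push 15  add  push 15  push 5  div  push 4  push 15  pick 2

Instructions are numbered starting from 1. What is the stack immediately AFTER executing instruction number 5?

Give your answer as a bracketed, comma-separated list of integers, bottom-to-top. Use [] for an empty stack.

Step 1 ('push 9'): [9]
Step 2 ('dup'): [9, 9]
Step 3 ('swap'): [9, 9]
Step 4 ('neg'): [9, -9]
Step 5 ('push 15'): [9, -9, 15]

Answer: [9, -9, 15]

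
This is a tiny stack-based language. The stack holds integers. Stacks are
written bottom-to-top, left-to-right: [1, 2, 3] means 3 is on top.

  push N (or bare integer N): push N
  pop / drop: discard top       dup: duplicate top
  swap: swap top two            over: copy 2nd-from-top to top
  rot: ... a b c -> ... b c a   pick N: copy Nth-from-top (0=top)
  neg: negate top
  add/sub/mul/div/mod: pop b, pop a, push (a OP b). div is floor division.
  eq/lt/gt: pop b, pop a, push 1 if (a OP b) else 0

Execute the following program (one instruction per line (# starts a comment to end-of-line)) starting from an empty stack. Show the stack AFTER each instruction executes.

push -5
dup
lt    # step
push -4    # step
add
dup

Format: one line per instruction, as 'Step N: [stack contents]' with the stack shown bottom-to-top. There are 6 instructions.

Step 1: [-5]
Step 2: [-5, -5]
Step 3: [0]
Step 4: [0, -4]
Step 5: [-4]
Step 6: [-4, -4]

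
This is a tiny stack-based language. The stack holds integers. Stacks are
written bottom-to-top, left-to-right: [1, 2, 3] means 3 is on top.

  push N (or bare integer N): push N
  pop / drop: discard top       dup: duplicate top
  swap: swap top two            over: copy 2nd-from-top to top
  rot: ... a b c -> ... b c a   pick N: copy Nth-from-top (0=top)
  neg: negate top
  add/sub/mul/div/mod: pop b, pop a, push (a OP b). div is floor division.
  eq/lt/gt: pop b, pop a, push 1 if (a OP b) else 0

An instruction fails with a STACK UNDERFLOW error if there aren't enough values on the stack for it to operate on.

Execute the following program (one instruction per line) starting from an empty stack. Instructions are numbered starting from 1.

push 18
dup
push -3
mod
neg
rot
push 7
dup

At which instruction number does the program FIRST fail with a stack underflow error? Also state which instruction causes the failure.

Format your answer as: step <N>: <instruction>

Step 1 ('push 18'): stack = [18], depth = 1
Step 2 ('dup'): stack = [18, 18], depth = 2
Step 3 ('push -3'): stack = [18, 18, -3], depth = 3
Step 4 ('mod'): stack = [18, 0], depth = 2
Step 5 ('neg'): stack = [18, 0], depth = 2
Step 6 ('rot'): needs 3 value(s) but depth is 2 — STACK UNDERFLOW

Answer: step 6: rot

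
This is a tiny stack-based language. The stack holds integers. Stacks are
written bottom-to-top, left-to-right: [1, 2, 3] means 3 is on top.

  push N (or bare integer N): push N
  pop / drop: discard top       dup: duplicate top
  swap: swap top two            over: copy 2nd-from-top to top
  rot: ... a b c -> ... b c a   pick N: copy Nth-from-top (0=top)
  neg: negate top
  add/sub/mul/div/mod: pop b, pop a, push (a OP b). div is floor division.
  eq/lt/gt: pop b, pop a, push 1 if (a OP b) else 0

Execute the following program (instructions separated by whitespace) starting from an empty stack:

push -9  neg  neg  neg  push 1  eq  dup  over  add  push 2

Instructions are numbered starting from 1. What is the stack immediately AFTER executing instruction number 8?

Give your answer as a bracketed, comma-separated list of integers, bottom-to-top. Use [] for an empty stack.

Step 1 ('push -9'): [-9]
Step 2 ('neg'): [9]
Step 3 ('neg'): [-9]
Step 4 ('neg'): [9]
Step 5 ('push 1'): [9, 1]
Step 6 ('eq'): [0]
Step 7 ('dup'): [0, 0]
Step 8 ('over'): [0, 0, 0]

Answer: [0, 0, 0]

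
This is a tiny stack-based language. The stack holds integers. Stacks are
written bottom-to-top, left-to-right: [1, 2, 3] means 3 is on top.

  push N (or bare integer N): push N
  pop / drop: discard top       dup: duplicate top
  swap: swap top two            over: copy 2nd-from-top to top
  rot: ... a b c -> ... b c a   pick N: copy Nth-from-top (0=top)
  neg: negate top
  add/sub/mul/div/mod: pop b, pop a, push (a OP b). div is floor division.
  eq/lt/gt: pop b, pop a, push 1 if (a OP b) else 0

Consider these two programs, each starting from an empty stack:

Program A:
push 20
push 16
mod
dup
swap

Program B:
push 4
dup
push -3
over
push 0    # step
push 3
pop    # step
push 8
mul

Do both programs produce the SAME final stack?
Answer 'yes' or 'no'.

Answer: no

Derivation:
Program A trace:
  After 'push 20': [20]
  After 'push 16': [20, 16]
  After 'mod': [4]
  After 'dup': [4, 4]
  After 'swap': [4, 4]
Program A final stack: [4, 4]

Program B trace:
  After 'push 4': [4]
  After 'dup': [4, 4]
  After 'push -3': [4, 4, -3]
  After 'over': [4, 4, -3, 4]
  After 'push 0': [4, 4, -3, 4, 0]
  After 'push 3': [4, 4, -3, 4, 0, 3]
  After 'pop': [4, 4, -3, 4, 0]
  After 'push 8': [4, 4, -3, 4, 0, 8]
  After 'mul': [4, 4, -3, 4, 0]
Program B final stack: [4, 4, -3, 4, 0]
Same: no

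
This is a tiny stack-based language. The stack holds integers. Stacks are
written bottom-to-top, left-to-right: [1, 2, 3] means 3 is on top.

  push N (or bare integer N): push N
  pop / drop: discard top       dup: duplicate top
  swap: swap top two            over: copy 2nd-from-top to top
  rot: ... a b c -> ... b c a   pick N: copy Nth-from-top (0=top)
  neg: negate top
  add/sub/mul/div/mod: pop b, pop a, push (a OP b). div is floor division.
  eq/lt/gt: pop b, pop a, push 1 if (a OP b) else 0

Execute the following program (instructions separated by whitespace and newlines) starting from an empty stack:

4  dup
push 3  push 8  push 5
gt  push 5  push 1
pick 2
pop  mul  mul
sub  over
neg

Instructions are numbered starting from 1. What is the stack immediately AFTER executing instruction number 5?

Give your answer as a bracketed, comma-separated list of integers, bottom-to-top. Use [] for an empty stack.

Step 1 ('4'): [4]
Step 2 ('dup'): [4, 4]
Step 3 ('push 3'): [4, 4, 3]
Step 4 ('push 8'): [4, 4, 3, 8]
Step 5 ('push 5'): [4, 4, 3, 8, 5]

Answer: [4, 4, 3, 8, 5]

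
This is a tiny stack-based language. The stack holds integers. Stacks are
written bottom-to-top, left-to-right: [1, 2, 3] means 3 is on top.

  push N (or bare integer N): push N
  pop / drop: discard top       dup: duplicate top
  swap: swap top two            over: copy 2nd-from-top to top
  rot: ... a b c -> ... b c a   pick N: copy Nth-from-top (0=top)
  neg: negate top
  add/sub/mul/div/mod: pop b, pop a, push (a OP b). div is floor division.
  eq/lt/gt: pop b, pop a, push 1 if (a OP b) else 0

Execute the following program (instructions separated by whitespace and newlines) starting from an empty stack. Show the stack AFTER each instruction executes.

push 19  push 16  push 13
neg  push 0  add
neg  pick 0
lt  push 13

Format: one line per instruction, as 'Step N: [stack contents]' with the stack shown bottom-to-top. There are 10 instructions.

Step 1: [19]
Step 2: [19, 16]
Step 3: [19, 16, 13]
Step 4: [19, 16, -13]
Step 5: [19, 16, -13, 0]
Step 6: [19, 16, -13]
Step 7: [19, 16, 13]
Step 8: [19, 16, 13, 13]
Step 9: [19, 16, 0]
Step 10: [19, 16, 0, 13]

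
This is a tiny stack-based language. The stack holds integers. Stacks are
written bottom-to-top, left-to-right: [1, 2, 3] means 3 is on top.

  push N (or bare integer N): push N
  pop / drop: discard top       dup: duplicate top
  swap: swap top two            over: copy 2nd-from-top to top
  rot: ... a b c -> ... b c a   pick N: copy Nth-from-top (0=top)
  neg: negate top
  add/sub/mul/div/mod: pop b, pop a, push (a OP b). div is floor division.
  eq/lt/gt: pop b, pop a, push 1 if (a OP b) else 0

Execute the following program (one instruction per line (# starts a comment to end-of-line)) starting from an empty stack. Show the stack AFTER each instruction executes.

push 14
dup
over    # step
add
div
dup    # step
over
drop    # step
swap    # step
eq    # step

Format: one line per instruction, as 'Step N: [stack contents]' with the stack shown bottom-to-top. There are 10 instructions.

Step 1: [14]
Step 2: [14, 14]
Step 3: [14, 14, 14]
Step 4: [14, 28]
Step 5: [0]
Step 6: [0, 0]
Step 7: [0, 0, 0]
Step 8: [0, 0]
Step 9: [0, 0]
Step 10: [1]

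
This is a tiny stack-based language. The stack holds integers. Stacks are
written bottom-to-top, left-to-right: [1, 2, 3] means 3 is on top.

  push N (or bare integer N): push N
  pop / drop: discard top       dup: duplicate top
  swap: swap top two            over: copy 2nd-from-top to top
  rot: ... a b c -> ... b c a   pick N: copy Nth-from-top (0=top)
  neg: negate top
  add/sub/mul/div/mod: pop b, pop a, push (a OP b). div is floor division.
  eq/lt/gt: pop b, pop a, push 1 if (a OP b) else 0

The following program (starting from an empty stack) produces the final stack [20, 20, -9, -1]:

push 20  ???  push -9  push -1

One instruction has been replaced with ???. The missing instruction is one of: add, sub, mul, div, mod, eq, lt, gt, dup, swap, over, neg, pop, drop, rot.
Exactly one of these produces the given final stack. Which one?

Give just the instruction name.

Answer: dup

Derivation:
Stack before ???: [20]
Stack after ???:  [20, 20]
The instruction that transforms [20] -> [20, 20] is: dup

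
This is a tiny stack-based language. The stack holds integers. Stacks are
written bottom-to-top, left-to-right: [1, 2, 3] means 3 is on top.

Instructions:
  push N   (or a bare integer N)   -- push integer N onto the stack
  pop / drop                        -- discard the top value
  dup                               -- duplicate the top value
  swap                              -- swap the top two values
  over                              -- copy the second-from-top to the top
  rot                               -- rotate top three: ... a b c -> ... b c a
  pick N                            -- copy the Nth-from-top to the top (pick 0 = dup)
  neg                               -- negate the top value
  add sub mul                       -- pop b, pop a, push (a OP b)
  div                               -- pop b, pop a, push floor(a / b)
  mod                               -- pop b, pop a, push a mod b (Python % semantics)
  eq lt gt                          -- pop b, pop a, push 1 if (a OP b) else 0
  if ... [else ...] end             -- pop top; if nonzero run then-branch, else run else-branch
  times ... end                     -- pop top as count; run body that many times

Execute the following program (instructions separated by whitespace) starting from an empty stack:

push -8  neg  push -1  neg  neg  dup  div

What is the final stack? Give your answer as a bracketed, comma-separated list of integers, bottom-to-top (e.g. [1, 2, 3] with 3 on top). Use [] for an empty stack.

Answer: [8, 1]

Derivation:
After 'push -8': [-8]
After 'neg': [8]
After 'push -1': [8, -1]
After 'neg': [8, 1]
After 'neg': [8, -1]
After 'dup': [8, -1, -1]
After 'div': [8, 1]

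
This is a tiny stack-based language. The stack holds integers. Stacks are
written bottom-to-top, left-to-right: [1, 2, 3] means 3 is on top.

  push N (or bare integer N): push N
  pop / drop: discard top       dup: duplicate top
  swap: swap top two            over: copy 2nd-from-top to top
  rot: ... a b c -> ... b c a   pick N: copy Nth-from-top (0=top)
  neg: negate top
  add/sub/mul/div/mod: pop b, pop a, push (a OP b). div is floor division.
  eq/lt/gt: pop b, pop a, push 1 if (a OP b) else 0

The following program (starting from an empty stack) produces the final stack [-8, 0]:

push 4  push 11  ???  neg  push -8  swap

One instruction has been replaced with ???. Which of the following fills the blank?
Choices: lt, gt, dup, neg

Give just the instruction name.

Answer: gt

Derivation:
Stack before ???: [4, 11]
Stack after ???:  [0]
Checking each choice:
  lt: produces [-8, -1]
  gt: MATCH
  dup: produces [4, 11, -8, -11]
  neg: produces [4, -8, 11]


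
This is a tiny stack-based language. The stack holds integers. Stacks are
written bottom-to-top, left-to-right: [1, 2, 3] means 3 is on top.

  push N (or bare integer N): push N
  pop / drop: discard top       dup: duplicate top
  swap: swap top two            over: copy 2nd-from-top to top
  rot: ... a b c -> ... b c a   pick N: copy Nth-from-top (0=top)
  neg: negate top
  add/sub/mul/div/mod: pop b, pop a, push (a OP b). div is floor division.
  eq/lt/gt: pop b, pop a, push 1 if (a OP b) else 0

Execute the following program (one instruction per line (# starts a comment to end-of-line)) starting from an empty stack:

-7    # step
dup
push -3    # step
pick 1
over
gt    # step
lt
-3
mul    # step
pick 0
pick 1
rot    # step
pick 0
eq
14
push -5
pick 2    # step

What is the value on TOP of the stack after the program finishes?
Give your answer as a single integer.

Answer: 1

Derivation:
After 'push -7': [-7]
After 'dup': [-7, -7]
After 'push -3': [-7, -7, -3]
After 'pick 1': [-7, -7, -3, -7]
After 'over': [-7, -7, -3, -7, -3]
After 'gt': [-7, -7, -3, 0]
After 'lt': [-7, -7, 1]
After 'push -3': [-7, -7, 1, -3]
After 'mul': [-7, -7, -3]
After 'pick 0': [-7, -7, -3, -3]
After 'pick 1': [-7, -7, -3, -3, -3]
After 'rot': [-7, -7, -3, -3, -3]
After 'pick 0': [-7, -7, -3, -3, -3, -3]
After 'eq': [-7, -7, -3, -3, 1]
After 'push 14': [-7, -7, -3, -3, 1, 14]
After 'push -5': [-7, -7, -3, -3, 1, 14, -5]
After 'pick 2': [-7, -7, -3, -3, 1, 14, -5, 1]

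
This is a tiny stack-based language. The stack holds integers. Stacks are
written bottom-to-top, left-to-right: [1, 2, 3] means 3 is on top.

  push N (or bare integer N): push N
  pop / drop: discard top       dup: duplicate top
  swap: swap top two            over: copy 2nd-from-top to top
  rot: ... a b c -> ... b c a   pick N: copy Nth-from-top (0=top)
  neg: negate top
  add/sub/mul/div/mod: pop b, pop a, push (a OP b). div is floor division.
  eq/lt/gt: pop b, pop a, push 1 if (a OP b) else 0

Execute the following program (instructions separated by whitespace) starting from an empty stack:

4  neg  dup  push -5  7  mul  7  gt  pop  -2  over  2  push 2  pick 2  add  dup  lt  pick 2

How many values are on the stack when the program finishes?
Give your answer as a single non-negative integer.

After 'push 4': stack = [4] (depth 1)
After 'neg': stack = [-4] (depth 1)
After 'dup': stack = [-4, -4] (depth 2)
After 'push -5': stack = [-4, -4, -5] (depth 3)
After 'push 7': stack = [-4, -4, -5, 7] (depth 4)
After 'mul': stack = [-4, -4, -35] (depth 3)
After 'push 7': stack = [-4, -4, -35, 7] (depth 4)
After 'gt': stack = [-4, -4, 0] (depth 3)
After 'pop': stack = [-4, -4] (depth 2)
After 'push -2': stack = [-4, -4, -2] (depth 3)
After 'over': stack = [-4, -4, -2, -4] (depth 4)
After 'push 2': stack = [-4, -4, -2, -4, 2] (depth 5)
After 'push 2': stack = [-4, -4, -2, -4, 2, 2] (depth 6)
After 'pick 2': stack = [-4, -4, -2, -4, 2, 2, -4] (depth 7)
After 'add': stack = [-4, -4, -2, -4, 2, -2] (depth 6)
After 'dup': stack = [-4, -4, -2, -4, 2, -2, -2] (depth 7)
After 'lt': stack = [-4, -4, -2, -4, 2, 0] (depth 6)
After 'pick 2': stack = [-4, -4, -2, -4, 2, 0, -4] (depth 7)

Answer: 7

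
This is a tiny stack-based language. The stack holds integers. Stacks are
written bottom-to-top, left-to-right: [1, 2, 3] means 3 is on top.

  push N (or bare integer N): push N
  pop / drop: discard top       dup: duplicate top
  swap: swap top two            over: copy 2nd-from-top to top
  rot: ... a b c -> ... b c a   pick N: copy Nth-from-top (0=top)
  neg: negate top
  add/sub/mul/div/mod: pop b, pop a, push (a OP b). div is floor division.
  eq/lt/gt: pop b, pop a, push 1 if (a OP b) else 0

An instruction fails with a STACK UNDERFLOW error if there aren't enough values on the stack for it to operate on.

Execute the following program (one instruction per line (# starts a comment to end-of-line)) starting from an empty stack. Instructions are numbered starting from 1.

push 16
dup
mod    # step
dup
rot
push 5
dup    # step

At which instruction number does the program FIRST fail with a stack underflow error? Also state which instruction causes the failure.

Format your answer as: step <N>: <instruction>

Answer: step 5: rot

Derivation:
Step 1 ('push 16'): stack = [16], depth = 1
Step 2 ('dup'): stack = [16, 16], depth = 2
Step 3 ('mod'): stack = [0], depth = 1
Step 4 ('dup'): stack = [0, 0], depth = 2
Step 5 ('rot'): needs 3 value(s) but depth is 2 — STACK UNDERFLOW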